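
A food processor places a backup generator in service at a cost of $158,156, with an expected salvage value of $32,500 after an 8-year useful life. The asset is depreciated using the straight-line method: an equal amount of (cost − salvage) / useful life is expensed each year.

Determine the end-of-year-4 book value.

Depreciable base = $158,156 − $32,500 = $125,656.
Annual expense = $125,656 / 8 = $15,707.
End of year 1: book value $142,449.
End of year 2: book value $126,742.
End of year 3: book value $111,035.
End of year 4: book value $95,328.

$95,328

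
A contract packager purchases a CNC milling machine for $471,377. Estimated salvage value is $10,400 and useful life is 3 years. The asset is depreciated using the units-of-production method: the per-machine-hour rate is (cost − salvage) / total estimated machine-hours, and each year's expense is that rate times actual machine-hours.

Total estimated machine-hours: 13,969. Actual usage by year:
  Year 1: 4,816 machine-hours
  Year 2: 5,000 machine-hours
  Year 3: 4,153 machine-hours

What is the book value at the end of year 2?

$147,449

Depreciable base = $471,377 − $10,400 = $460,977.
Rate = $460,977 / 13,969 machine-hours = $33 per machine-hour.
Year 1: 4,816 × $33 = $158,928. Book value $312,449.
Year 2: 5,000 × $33 = $165,000. Book value $147,449.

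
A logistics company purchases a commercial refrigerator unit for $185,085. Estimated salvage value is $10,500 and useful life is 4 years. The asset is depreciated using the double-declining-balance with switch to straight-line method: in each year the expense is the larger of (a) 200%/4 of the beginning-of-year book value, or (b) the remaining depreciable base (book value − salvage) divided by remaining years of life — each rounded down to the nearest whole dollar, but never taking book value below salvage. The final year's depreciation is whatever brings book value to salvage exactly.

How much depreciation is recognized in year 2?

Depreciable base = $185,085 − $10,500 = $174,585.
Year 1: DB = ⌊$185,085 × 200%/4⌋ = $92,542; SL = ⌊$174,585/4⌋ = $43,646 → take DB $92,542. Book value $92,543.
Year 2: DB = ⌊$92,543 × 200%/4⌋ = $46,271; SL = ⌊$82,043/3⌋ = $27,347 → take DB $46,271. Book value $46,272.

$46,271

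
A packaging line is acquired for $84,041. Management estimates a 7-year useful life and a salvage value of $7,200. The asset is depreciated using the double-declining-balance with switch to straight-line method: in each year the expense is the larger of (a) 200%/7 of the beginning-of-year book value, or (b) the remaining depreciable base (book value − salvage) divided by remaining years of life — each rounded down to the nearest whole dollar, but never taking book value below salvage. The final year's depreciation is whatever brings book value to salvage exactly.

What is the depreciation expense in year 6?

$4,465

Depreciable base = $84,041 − $7,200 = $76,841.
Year 1: DB = ⌊$84,041 × 200%/7⌋ = $24,011; SL = ⌊$76,841/7⌋ = $10,977 → take DB $24,011. Book value $60,030.
Year 2: DB = ⌊$60,030 × 200%/7⌋ = $17,151; SL = ⌊$52,830/6⌋ = $8,805 → take DB $17,151. Book value $42,879.
Year 3: DB = ⌊$42,879 × 200%/7⌋ = $12,251; SL = ⌊$35,679/5⌋ = $7,135 → take DB $12,251. Book value $30,628.
Year 4: DB = ⌊$30,628 × 200%/7⌋ = $8,750; SL = ⌊$23,428/4⌋ = $5,857 → take DB $8,750. Book value $21,878.
Year 5: DB = ⌊$21,878 × 200%/7⌋ = $6,250; SL = ⌊$14,678/3⌋ = $4,892 → take DB $6,250. Book value $15,628.
Year 6: DB = ⌊$15,628 × 200%/7⌋ = $4,465; SL = ⌊$8,428/2⌋ = $4,214 → take DB $4,465. Book value $11,163.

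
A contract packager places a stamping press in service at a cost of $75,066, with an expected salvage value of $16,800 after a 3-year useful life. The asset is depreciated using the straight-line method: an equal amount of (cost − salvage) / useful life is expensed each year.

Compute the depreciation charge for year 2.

Depreciable base = $75,066 − $16,800 = $58,266.
Annual expense = $58,266 / 3 = $19,422.

$19,422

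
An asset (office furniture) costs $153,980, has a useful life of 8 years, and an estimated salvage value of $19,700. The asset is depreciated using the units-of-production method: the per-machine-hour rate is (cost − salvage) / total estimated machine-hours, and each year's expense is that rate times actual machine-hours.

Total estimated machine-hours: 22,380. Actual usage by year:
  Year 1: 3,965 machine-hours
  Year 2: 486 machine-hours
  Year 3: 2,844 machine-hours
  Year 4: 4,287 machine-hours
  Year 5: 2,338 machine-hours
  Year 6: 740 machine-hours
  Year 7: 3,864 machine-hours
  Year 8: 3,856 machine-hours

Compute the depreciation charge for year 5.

Depreciable base = $153,980 − $19,700 = $134,280.
Rate = $134,280 / 22,380 machine-hours = $6 per machine-hour.
Year 1: 3,965 × $6 = $23,790. Book value $130,190.
Year 2: 486 × $6 = $2,916. Book value $127,274.
Year 3: 2,844 × $6 = $17,064. Book value $110,210.
Year 4: 4,287 × $6 = $25,722. Book value $84,488.
Year 5: 2,338 × $6 = $14,028. Book value $70,460.

$14,028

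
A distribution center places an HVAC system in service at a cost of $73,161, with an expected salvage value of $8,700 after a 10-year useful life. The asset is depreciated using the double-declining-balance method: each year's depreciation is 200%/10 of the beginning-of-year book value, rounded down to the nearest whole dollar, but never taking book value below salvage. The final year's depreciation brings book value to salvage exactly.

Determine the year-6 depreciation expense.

Depreciable base = $73,161 − $8,700 = $64,461.
Year 1: ⌊$73,161 × 200%/10⌋ = $14,632. Book value $58,529.
Year 2: ⌊$58,529 × 200%/10⌋ = $11,705. Book value $46,824.
Year 3: ⌊$46,824 × 200%/10⌋ = $9,364. Book value $37,460.
Year 4: ⌊$37,460 × 200%/10⌋ = $7,492. Book value $29,968.
Year 5: ⌊$29,968 × 200%/10⌋ = $5,993. Book value $23,975.
Year 6: ⌊$23,975 × 200%/10⌋ = $4,795. Book value $19,180.

$4,795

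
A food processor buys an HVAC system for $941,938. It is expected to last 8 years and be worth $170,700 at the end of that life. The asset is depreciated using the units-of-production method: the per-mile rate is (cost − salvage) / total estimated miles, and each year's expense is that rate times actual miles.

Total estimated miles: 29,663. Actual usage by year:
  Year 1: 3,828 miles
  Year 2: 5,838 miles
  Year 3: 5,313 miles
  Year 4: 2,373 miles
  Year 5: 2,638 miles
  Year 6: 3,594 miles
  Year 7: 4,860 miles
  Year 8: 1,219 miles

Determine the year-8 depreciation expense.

$31,694

Depreciable base = $941,938 − $170,700 = $771,238.
Rate = $771,238 / 29,663 miles = $26 per mile.
Year 1: 3,828 × $26 = $99,528. Book value $842,410.
Year 2: 5,838 × $26 = $151,788. Book value $690,622.
Year 3: 5,313 × $26 = $138,138. Book value $552,484.
Year 4: 2,373 × $26 = $61,698. Book value $490,786.
Year 5: 2,638 × $26 = $68,588. Book value $422,198.
Year 6: 3,594 × $26 = $93,444. Book value $328,754.
Year 7: 4,860 × $26 = $126,360. Book value $202,394.
Year 8: 1,219 × $26 = $31,694. Book value $170,700.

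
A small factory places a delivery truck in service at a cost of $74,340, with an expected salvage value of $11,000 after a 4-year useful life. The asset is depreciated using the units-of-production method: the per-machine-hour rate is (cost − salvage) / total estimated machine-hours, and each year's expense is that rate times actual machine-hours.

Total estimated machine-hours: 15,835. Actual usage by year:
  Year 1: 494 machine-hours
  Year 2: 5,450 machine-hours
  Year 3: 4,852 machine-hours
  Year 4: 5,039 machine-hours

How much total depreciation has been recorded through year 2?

$23,776

Depreciable base = $74,340 − $11,000 = $63,340.
Rate = $63,340 / 15,835 machine-hours = $4 per machine-hour.
Year 1: 494 × $4 = $1,976. Book value $72,364.
Year 2: 5,450 × $4 = $21,800. Book value $50,564.
Accumulated through year 2 = $74,340 − $50,564 = $23,776.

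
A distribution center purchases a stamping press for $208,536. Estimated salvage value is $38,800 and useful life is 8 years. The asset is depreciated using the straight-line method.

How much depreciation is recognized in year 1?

$21,217

Depreciable base = $208,536 − $38,800 = $169,736.
Annual expense = $169,736 / 8 = $21,217.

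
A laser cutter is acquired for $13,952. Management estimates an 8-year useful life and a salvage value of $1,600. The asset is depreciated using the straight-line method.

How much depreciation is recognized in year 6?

$1,544

Depreciable base = $13,952 − $1,600 = $12,352.
Annual expense = $12,352 / 8 = $1,544.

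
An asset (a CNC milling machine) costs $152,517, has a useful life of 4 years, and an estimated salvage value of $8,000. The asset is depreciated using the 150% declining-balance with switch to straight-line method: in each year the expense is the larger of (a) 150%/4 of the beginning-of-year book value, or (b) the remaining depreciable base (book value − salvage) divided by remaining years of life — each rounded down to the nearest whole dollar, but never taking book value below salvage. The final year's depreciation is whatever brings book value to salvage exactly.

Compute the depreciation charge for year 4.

Depreciable base = $152,517 − $8,000 = $144,517.
Year 1: DB = ⌊$152,517 × 150%/4⌋ = $57,193; SL = ⌊$144,517/4⌋ = $36,129 → take DB $57,193. Book value $95,324.
Year 2: DB = ⌊$95,324 × 150%/4⌋ = $35,746; SL = ⌊$87,324/3⌋ = $29,108 → take DB $35,746. Book value $59,578.
Year 3: DB = ⌊$59,578 × 150%/4⌋ = $22,341; SL = ⌊$51,578/2⌋ = $25,789 → take SL $25,789. Book value $33,789.
Year 4 (final): $33,789 − $8,000 = $25,789. Book value $8,000.

$25,789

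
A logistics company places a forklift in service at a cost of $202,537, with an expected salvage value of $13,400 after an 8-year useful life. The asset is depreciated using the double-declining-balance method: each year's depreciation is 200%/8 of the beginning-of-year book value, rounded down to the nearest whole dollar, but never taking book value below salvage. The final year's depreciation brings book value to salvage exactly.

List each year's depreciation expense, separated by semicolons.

$50,634; $37,975; $28,482; $21,361; $16,021; $12,016; $9,012; $13,636

Depreciable base = $202,537 − $13,400 = $189,137.
Year 1: ⌊$202,537 × 200%/8⌋ = $50,634. Book value $151,903.
Year 2: ⌊$151,903 × 200%/8⌋ = $37,975. Book value $113,928.
Year 3: ⌊$113,928 × 200%/8⌋ = $28,482. Book value $85,446.
Year 4: ⌊$85,446 × 200%/8⌋ = $21,361. Book value $64,085.
Year 5: ⌊$64,085 × 200%/8⌋ = $16,021. Book value $48,064.
Year 6: ⌊$48,064 × 200%/8⌋ = $12,016. Book value $36,048.
Year 7: ⌊$36,048 × 200%/8⌋ = $9,012. Book value $27,036.
Year 8 (final): $27,036 − $13,400 = $13,636. Book value $13,400.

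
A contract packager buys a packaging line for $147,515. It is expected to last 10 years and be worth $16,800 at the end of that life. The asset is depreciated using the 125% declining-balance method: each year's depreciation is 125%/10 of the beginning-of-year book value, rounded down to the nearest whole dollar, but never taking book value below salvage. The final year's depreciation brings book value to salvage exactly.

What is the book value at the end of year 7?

$57,931

Depreciable base = $147,515 − $16,800 = $130,715.
Year 1: ⌊$147,515 × 125%/10⌋ = $18,439. Book value $129,076.
Year 2: ⌊$129,076 × 125%/10⌋ = $16,134. Book value $112,942.
Year 3: ⌊$112,942 × 125%/10⌋ = $14,117. Book value $98,825.
Year 4: ⌊$98,825 × 125%/10⌋ = $12,353. Book value $86,472.
Year 5: ⌊$86,472 × 125%/10⌋ = $10,809. Book value $75,663.
Year 6: ⌊$75,663 × 125%/10⌋ = $9,457. Book value $66,206.
Year 7: ⌊$66,206 × 125%/10⌋ = $8,275. Book value $57,931.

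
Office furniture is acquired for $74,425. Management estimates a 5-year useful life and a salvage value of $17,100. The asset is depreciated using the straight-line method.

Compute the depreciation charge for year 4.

$11,465

Depreciable base = $74,425 − $17,100 = $57,325.
Annual expense = $57,325 / 5 = $11,465.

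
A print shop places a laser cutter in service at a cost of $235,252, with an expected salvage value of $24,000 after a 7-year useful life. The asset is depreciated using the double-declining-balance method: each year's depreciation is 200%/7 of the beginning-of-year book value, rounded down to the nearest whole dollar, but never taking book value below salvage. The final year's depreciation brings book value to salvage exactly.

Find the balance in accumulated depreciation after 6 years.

Depreciable base = $235,252 − $24,000 = $211,252.
Year 1: ⌊$235,252 × 200%/7⌋ = $67,214. Book value $168,038.
Year 2: ⌊$168,038 × 200%/7⌋ = $48,010. Book value $120,028.
Year 3: ⌊$120,028 × 200%/7⌋ = $34,293. Book value $85,735.
Year 4: ⌊$85,735 × 200%/7⌋ = $24,495. Book value $61,240.
Year 5: ⌊$61,240 × 200%/7⌋ = $17,497. Book value $43,743.
Year 6: ⌊$43,743 × 200%/7⌋ = $12,498. Book value $31,245.
Accumulated through year 6 = $235,252 − $31,245 = $204,007.

$204,007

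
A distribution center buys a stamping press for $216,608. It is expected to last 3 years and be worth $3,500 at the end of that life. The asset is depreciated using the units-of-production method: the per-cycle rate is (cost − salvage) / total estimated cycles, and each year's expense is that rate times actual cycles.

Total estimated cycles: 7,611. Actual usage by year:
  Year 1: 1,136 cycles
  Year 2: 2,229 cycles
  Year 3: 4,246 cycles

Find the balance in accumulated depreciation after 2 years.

Depreciable base = $216,608 − $3,500 = $213,108.
Rate = $213,108 / 7,611 cycles = $28 per cycle.
Year 1: 1,136 × $28 = $31,808. Book value $184,800.
Year 2: 2,229 × $28 = $62,412. Book value $122,388.
Accumulated through year 2 = $216,608 − $122,388 = $94,220.

$94,220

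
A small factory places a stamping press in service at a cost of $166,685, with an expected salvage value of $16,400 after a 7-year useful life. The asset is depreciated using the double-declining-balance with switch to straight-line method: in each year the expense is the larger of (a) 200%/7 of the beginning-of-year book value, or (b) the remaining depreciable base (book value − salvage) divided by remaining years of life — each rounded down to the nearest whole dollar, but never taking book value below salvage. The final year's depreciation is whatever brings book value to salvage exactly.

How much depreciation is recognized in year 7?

Depreciable base = $166,685 − $16,400 = $150,285.
Year 1: DB = ⌊$166,685 × 200%/7⌋ = $47,624; SL = ⌊$150,285/7⌋ = $21,469 → take DB $47,624. Book value $119,061.
Year 2: DB = ⌊$119,061 × 200%/7⌋ = $34,017; SL = ⌊$102,661/6⌋ = $17,110 → take DB $34,017. Book value $85,044.
Year 3: DB = ⌊$85,044 × 200%/7⌋ = $24,298; SL = ⌊$68,644/5⌋ = $13,728 → take DB $24,298. Book value $60,746.
Year 4: DB = ⌊$60,746 × 200%/7⌋ = $17,356; SL = ⌊$44,346/4⌋ = $11,086 → take DB $17,356. Book value $43,390.
Year 5: DB = ⌊$43,390 × 200%/7⌋ = $12,397; SL = ⌊$26,990/3⌋ = $8,996 → take DB $12,397. Book value $30,993.
Year 6: DB = ⌊$30,993 × 200%/7⌋ = $8,855; SL = ⌊$14,593/2⌋ = $7,296 → take DB $8,855. Book value $22,138.
Year 7 (final): $22,138 − $16,400 = $5,738. Book value $16,400.

$5,738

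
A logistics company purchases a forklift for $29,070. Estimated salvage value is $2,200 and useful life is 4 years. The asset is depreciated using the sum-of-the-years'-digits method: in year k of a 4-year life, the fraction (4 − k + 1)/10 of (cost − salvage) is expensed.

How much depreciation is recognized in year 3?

Depreciable base = $29,070 − $2,200 = $26,870.
Sum of the years' digits = 4+3+2+1 = 10.
Year 1: $26,870 × 4/10 = $10,748. Book value $18,322.
Year 2: $26,870 × 3/10 = $8,061. Book value $10,261.
Year 3: $26,870 × 2/10 = $5,374. Book value $4,887.

$5,374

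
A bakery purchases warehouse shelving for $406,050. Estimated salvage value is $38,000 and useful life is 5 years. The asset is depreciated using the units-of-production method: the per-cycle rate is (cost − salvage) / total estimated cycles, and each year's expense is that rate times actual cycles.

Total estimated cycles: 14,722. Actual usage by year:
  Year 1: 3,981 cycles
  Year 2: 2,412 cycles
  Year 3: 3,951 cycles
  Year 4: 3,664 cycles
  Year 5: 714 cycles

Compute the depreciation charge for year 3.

$98,775

Depreciable base = $406,050 − $38,000 = $368,050.
Rate = $368,050 / 14,722 cycles = $25 per cycle.
Year 1: 3,981 × $25 = $99,525. Book value $306,525.
Year 2: 2,412 × $25 = $60,300. Book value $246,225.
Year 3: 3,951 × $25 = $98,775. Book value $147,450.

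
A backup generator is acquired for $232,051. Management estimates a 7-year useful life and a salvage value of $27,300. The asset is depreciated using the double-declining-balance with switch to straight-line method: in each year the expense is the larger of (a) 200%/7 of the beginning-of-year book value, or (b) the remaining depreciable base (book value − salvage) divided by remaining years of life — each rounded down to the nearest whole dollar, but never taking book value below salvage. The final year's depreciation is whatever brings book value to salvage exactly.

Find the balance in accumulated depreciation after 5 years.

$188,903

Depreciable base = $232,051 − $27,300 = $204,751.
Year 1: DB = ⌊$232,051 × 200%/7⌋ = $66,300; SL = ⌊$204,751/7⌋ = $29,250 → take DB $66,300. Book value $165,751.
Year 2: DB = ⌊$165,751 × 200%/7⌋ = $47,357; SL = ⌊$138,451/6⌋ = $23,075 → take DB $47,357. Book value $118,394.
Year 3: DB = ⌊$118,394 × 200%/7⌋ = $33,826; SL = ⌊$91,094/5⌋ = $18,218 → take DB $33,826. Book value $84,568.
Year 4: DB = ⌊$84,568 × 200%/7⌋ = $24,162; SL = ⌊$57,268/4⌋ = $14,317 → take DB $24,162. Book value $60,406.
Year 5: DB = ⌊$60,406 × 200%/7⌋ = $17,258; SL = ⌊$33,106/3⌋ = $11,035 → take DB $17,258. Book value $43,148.
Accumulated through year 5 = $232,051 − $43,148 = $188,903.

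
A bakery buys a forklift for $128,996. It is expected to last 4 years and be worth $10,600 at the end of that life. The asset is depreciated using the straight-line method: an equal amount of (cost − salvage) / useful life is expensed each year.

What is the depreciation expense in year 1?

$29,599

Depreciable base = $128,996 − $10,600 = $118,396.
Annual expense = $118,396 / 4 = $29,599.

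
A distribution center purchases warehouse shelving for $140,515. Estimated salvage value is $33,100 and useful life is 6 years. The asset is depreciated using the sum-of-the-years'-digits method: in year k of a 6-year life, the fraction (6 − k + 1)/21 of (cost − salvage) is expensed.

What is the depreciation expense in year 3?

$20,460

Depreciable base = $140,515 − $33,100 = $107,415.
Sum of the years' digits = 6+5+4+3+2+1 = 21.
Year 1: $107,415 × 6/21 = $30,690. Book value $109,825.
Year 2: $107,415 × 5/21 = $25,575. Book value $84,250.
Year 3: $107,415 × 4/21 = $20,460. Book value $63,790.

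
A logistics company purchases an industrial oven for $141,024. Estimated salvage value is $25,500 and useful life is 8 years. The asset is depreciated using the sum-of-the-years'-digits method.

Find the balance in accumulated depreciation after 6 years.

$105,897

Depreciable base = $141,024 − $25,500 = $115,524.
Sum of the years' digits = 8+7+6+5+4+3+2+1 = 36.
Year 1: $115,524 × 8/36 = $25,672. Book value $115,352.
Year 2: $115,524 × 7/36 = $22,463. Book value $92,889.
Year 3: $115,524 × 6/36 = $19,254. Book value $73,635.
Year 4: $115,524 × 5/36 = $16,045. Book value $57,590.
Year 5: $115,524 × 4/36 = $12,836. Book value $44,754.
Year 6: $115,524 × 3/36 = $9,627. Book value $35,127.
Accumulated through year 6 = $141,024 − $35,127 = $105,897.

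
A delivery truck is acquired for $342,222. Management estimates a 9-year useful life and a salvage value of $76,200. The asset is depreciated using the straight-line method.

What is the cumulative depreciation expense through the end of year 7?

Depreciable base = $342,222 − $76,200 = $266,022.
Annual expense = $266,022 / 9 = $29,558.
End of year 1: book value $312,664.
End of year 2: book value $283,106.
End of year 3: book value $253,548.
End of year 4: book value $223,990.
End of year 5: book value $194,432.
End of year 6: book value $164,874.
End of year 7: book value $135,316.
Accumulated through year 7 = $342,222 − $135,316 = $206,906.

$206,906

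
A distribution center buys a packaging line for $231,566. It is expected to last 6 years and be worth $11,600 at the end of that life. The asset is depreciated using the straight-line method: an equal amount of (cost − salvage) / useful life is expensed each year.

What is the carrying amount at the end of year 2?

Depreciable base = $231,566 − $11,600 = $219,966.
Annual expense = $219,966 / 6 = $36,661.
End of year 1: book value $194,905.
End of year 2: book value $158,244.

$158,244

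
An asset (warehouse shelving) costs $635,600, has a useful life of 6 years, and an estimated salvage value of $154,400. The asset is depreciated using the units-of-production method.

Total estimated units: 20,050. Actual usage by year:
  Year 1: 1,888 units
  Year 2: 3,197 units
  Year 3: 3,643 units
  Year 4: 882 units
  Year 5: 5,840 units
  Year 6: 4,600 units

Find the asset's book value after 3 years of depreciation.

$426,128

Depreciable base = $635,600 − $154,400 = $481,200.
Rate = $481,200 / 20,050 units = $24 per unit.
Year 1: 1,888 × $24 = $45,312. Book value $590,288.
Year 2: 3,197 × $24 = $76,728. Book value $513,560.
Year 3: 3,643 × $24 = $87,432. Book value $426,128.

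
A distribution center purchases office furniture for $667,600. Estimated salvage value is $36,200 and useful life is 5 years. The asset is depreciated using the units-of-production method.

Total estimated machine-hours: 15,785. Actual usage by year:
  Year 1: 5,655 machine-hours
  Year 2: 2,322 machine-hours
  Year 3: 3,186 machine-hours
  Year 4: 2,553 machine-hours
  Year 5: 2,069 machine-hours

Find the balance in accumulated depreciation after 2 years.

$319,080

Depreciable base = $667,600 − $36,200 = $631,400.
Rate = $631,400 / 15,785 machine-hours = $40 per machine-hour.
Year 1: 5,655 × $40 = $226,200. Book value $441,400.
Year 2: 2,322 × $40 = $92,880. Book value $348,520.
Accumulated through year 2 = $667,600 − $348,520 = $319,080.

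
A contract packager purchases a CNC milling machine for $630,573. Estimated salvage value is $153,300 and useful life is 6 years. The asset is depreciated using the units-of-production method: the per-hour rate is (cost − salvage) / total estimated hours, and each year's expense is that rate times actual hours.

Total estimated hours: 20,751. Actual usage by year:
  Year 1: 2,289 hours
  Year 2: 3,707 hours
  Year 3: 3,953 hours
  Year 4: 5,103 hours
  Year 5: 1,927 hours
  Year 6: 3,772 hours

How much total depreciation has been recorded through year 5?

Depreciable base = $630,573 − $153,300 = $477,273.
Rate = $477,273 / 20,751 hours = $23 per hour.
Year 1: 2,289 × $23 = $52,647. Book value $577,926.
Year 2: 3,707 × $23 = $85,261. Book value $492,665.
Year 3: 3,953 × $23 = $90,919. Book value $401,746.
Year 4: 5,103 × $23 = $117,369. Book value $284,377.
Year 5: 1,927 × $23 = $44,321. Book value $240,056.
Accumulated through year 5 = $630,573 − $240,056 = $390,517.

$390,517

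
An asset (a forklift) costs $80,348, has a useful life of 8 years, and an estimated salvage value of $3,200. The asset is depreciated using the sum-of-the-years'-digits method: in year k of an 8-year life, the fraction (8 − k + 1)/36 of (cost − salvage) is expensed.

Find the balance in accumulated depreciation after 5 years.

$64,290

Depreciable base = $80,348 − $3,200 = $77,148.
Sum of the years' digits = 8+7+6+5+4+3+2+1 = 36.
Year 1: $77,148 × 8/36 = $17,144. Book value $63,204.
Year 2: $77,148 × 7/36 = $15,001. Book value $48,203.
Year 3: $77,148 × 6/36 = $12,858. Book value $35,345.
Year 4: $77,148 × 5/36 = $10,715. Book value $24,630.
Year 5: $77,148 × 4/36 = $8,572. Book value $16,058.
Accumulated through year 5 = $80,348 − $16,058 = $64,290.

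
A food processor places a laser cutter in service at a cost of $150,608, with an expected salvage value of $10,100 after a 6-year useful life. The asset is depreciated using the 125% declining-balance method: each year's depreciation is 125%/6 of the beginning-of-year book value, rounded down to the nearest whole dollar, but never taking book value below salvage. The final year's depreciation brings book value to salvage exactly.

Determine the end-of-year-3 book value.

$74,727

Depreciable base = $150,608 − $10,100 = $140,508.
Year 1: ⌊$150,608 × 125%/6⌋ = $31,376. Book value $119,232.
Year 2: ⌊$119,232 × 125%/6⌋ = $24,840. Book value $94,392.
Year 3: ⌊$94,392 × 125%/6⌋ = $19,665. Book value $74,727.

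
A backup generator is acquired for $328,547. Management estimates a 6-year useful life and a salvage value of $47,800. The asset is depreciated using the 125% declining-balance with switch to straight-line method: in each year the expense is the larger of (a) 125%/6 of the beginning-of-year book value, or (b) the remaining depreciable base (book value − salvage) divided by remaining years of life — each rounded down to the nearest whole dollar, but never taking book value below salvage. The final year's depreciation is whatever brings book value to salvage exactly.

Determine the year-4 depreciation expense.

Depreciable base = $328,547 − $47,800 = $280,747.
Year 1: DB = ⌊$328,547 × 125%/6⌋ = $68,447; SL = ⌊$280,747/6⌋ = $46,791 → take DB $68,447. Book value $260,100.
Year 2: DB = ⌊$260,100 × 125%/6⌋ = $54,187; SL = ⌊$212,300/5⌋ = $42,460 → take DB $54,187. Book value $205,913.
Year 3: DB = ⌊$205,913 × 125%/6⌋ = $42,898; SL = ⌊$158,113/4⌋ = $39,528 → take DB $42,898. Book value $163,015.
Year 4: DB = ⌊$163,015 × 125%/6⌋ = $33,961; SL = ⌊$115,215/3⌋ = $38,405 → take SL $38,405. Book value $124,610.

$38,405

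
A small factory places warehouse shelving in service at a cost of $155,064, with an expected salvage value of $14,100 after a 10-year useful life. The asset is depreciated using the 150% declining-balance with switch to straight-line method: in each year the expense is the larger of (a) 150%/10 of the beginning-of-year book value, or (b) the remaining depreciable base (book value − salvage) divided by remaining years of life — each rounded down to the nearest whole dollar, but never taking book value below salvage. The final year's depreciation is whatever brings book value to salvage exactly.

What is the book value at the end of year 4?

$80,946

Depreciable base = $155,064 − $14,100 = $140,964.
Year 1: DB = ⌊$155,064 × 150%/10⌋ = $23,259; SL = ⌊$140,964/10⌋ = $14,096 → take DB $23,259. Book value $131,805.
Year 2: DB = ⌊$131,805 × 150%/10⌋ = $19,770; SL = ⌊$117,705/9⌋ = $13,078 → take DB $19,770. Book value $112,035.
Year 3: DB = ⌊$112,035 × 150%/10⌋ = $16,805; SL = ⌊$97,935/8⌋ = $12,241 → take DB $16,805. Book value $95,230.
Year 4: DB = ⌊$95,230 × 150%/10⌋ = $14,284; SL = ⌊$81,130/7⌋ = $11,590 → take DB $14,284. Book value $80,946.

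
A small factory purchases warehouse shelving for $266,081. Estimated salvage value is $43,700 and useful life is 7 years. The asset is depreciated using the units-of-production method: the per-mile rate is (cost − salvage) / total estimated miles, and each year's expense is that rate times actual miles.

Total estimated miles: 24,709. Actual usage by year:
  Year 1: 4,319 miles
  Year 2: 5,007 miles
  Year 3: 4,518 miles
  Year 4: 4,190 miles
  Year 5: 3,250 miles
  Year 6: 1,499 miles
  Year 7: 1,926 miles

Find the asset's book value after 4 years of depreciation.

Depreciable base = $266,081 − $43,700 = $222,381.
Rate = $222,381 / 24,709 miles = $9 per mile.
Year 1: 4,319 × $9 = $38,871. Book value $227,210.
Year 2: 5,007 × $9 = $45,063. Book value $182,147.
Year 3: 4,518 × $9 = $40,662. Book value $141,485.
Year 4: 4,190 × $9 = $37,710. Book value $103,775.

$103,775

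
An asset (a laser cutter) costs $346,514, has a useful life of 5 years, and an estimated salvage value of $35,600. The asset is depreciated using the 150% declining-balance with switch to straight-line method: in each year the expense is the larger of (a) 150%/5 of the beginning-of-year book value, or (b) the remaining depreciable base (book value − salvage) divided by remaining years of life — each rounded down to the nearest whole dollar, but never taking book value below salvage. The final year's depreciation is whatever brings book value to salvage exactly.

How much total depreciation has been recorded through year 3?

$227,659

Depreciable base = $346,514 − $35,600 = $310,914.
Year 1: DB = ⌊$346,514 × 150%/5⌋ = $103,954; SL = ⌊$310,914/5⌋ = $62,182 → take DB $103,954. Book value $242,560.
Year 2: DB = ⌊$242,560 × 150%/5⌋ = $72,768; SL = ⌊$206,960/4⌋ = $51,740 → take DB $72,768. Book value $169,792.
Year 3: DB = ⌊$169,792 × 150%/5⌋ = $50,937; SL = ⌊$134,192/3⌋ = $44,730 → take DB $50,937. Book value $118,855.
Accumulated through year 3 = $346,514 − $118,855 = $227,659.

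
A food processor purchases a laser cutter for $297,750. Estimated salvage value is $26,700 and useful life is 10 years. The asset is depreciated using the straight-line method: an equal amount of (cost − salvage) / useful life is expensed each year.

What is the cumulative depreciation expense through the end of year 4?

Depreciable base = $297,750 − $26,700 = $271,050.
Annual expense = $271,050 / 10 = $27,105.
End of year 1: book value $270,645.
End of year 2: book value $243,540.
End of year 3: book value $216,435.
End of year 4: book value $189,330.
Accumulated through year 4 = $297,750 − $189,330 = $108,420.

$108,420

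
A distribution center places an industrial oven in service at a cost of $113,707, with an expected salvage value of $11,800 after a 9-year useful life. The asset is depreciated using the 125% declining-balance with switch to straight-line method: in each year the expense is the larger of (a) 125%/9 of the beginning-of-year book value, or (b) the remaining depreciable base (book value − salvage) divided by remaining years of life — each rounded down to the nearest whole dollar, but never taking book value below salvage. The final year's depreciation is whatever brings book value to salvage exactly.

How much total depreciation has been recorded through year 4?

$51,235

Depreciable base = $113,707 − $11,800 = $101,907.
Year 1: DB = ⌊$113,707 × 125%/9⌋ = $15,792; SL = ⌊$101,907/9⌋ = $11,323 → take DB $15,792. Book value $97,915.
Year 2: DB = ⌊$97,915 × 125%/9⌋ = $13,599; SL = ⌊$86,115/8⌋ = $10,764 → take DB $13,599. Book value $84,316.
Year 3: DB = ⌊$84,316 × 125%/9⌋ = $11,710; SL = ⌊$72,516/7⌋ = $10,359 → take DB $11,710. Book value $72,606.
Year 4: DB = ⌊$72,606 × 125%/9⌋ = $10,084; SL = ⌊$60,806/6⌋ = $10,134 → take SL $10,134. Book value $62,472.
Accumulated through year 4 = $113,707 − $62,472 = $51,235.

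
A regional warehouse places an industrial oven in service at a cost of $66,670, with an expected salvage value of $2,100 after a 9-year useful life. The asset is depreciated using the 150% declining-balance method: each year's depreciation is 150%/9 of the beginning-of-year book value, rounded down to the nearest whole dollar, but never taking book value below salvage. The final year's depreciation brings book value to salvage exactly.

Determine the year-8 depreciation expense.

Depreciable base = $66,670 − $2,100 = $64,570.
Year 1: ⌊$66,670 × 150%/9⌋ = $11,111. Book value $55,559.
Year 2: ⌊$55,559 × 150%/9⌋ = $9,259. Book value $46,300.
Year 3: ⌊$46,300 × 150%/9⌋ = $7,716. Book value $38,584.
Year 4: ⌊$38,584 × 150%/9⌋ = $6,430. Book value $32,154.
Year 5: ⌊$32,154 × 150%/9⌋ = $5,359. Book value $26,795.
Year 6: ⌊$26,795 × 150%/9⌋ = $4,465. Book value $22,330.
Year 7: ⌊$22,330 × 150%/9⌋ = $3,721. Book value $18,609.
Year 8: ⌊$18,609 × 150%/9⌋ = $3,101. Book value $15,508.

$3,101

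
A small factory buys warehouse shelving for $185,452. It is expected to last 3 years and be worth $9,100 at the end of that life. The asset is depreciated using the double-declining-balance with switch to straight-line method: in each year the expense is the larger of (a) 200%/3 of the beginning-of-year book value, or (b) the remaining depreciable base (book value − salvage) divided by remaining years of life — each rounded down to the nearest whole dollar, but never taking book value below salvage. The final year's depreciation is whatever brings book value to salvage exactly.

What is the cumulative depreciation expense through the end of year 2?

Depreciable base = $185,452 − $9,100 = $176,352.
Year 1: DB = ⌊$185,452 × 200%/3⌋ = $123,634; SL = ⌊$176,352/3⌋ = $58,784 → take DB $123,634. Book value $61,818.
Year 2: DB = ⌊$61,818 × 200%/3⌋ = $41,212; SL = ⌊$52,718/2⌋ = $26,359 → take DB $41,212. Book value $20,606.
Accumulated through year 2 = $185,452 − $20,606 = $164,846.

$164,846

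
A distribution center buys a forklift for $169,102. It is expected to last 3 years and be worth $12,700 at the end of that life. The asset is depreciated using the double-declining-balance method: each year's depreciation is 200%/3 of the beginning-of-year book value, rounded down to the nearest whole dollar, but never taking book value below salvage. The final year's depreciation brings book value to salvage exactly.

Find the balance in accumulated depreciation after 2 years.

Depreciable base = $169,102 − $12,700 = $156,402.
Year 1: ⌊$169,102 × 200%/3⌋ = $112,734. Book value $56,368.
Year 2: ⌊$56,368 × 200%/3⌋ = $37,578. Book value $18,790.
Accumulated through year 2 = $169,102 − $18,790 = $150,312.

$150,312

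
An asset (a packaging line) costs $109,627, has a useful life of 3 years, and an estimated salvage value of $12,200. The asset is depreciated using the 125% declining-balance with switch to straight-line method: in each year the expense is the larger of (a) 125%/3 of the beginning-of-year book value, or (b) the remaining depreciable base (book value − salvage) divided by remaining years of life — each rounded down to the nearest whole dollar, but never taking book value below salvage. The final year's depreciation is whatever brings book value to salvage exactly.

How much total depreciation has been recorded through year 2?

Depreciable base = $109,627 − $12,200 = $97,427.
Year 1: DB = ⌊$109,627 × 125%/3⌋ = $45,677; SL = ⌊$97,427/3⌋ = $32,475 → take DB $45,677. Book value $63,950.
Year 2: DB = ⌊$63,950 × 125%/3⌋ = $26,645; SL = ⌊$51,750/2⌋ = $25,875 → take DB $26,645. Book value $37,305.
Accumulated through year 2 = $109,627 − $37,305 = $72,322.

$72,322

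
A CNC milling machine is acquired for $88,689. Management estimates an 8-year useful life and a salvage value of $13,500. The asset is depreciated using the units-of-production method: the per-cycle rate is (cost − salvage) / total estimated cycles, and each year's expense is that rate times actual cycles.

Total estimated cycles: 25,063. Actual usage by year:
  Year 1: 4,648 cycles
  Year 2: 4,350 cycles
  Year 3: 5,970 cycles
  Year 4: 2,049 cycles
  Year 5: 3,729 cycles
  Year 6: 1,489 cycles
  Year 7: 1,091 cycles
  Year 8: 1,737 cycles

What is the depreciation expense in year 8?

$5,211

Depreciable base = $88,689 − $13,500 = $75,189.
Rate = $75,189 / 25,063 cycles = $3 per cycle.
Year 1: 4,648 × $3 = $13,944. Book value $74,745.
Year 2: 4,350 × $3 = $13,050. Book value $61,695.
Year 3: 5,970 × $3 = $17,910. Book value $43,785.
Year 4: 2,049 × $3 = $6,147. Book value $37,638.
Year 5: 3,729 × $3 = $11,187. Book value $26,451.
Year 6: 1,489 × $3 = $4,467. Book value $21,984.
Year 7: 1,091 × $3 = $3,273. Book value $18,711.
Year 8: 1,737 × $3 = $5,211. Book value $13,500.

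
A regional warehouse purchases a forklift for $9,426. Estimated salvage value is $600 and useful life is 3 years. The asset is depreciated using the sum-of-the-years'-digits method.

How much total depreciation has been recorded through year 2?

$7,355

Depreciable base = $9,426 − $600 = $8,826.
Sum of the years' digits = 3+2+1 = 6.
Year 1: $8,826 × 3/6 = $4,413. Book value $5,013.
Year 2: $8,826 × 2/6 = $2,942. Book value $2,071.
Accumulated through year 2 = $9,426 − $2,071 = $7,355.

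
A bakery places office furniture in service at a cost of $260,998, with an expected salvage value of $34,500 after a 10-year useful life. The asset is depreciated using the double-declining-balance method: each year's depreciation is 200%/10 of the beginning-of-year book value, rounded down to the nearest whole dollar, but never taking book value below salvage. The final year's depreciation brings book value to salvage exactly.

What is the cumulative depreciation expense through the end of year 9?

Depreciable base = $260,998 − $34,500 = $226,498.
Year 1: ⌊$260,998 × 200%/10⌋ = $52,199. Book value $208,799.
Year 2: ⌊$208,799 × 200%/10⌋ = $41,759. Book value $167,040.
Year 3: ⌊$167,040 × 200%/10⌋ = $33,408. Book value $133,632.
Year 4: ⌊$133,632 × 200%/10⌋ = $26,726. Book value $106,906.
Year 5: ⌊$106,906 × 200%/10⌋ = $21,381. Book value $85,525.
Year 6: ⌊$85,525 × 200%/10⌋ = $17,105. Book value $68,420.
Year 7: ⌊$68,420 × 200%/10⌋ = $13,684. Book value $54,736.
Year 8: ⌊$54,736 × 200%/10⌋ = $10,947. Book value $43,789.
Year 9: ⌊$43,789 × 200%/10⌋ = $8,757. Book value $35,032.
Accumulated through year 9 = $260,998 − $35,032 = $225,966.

$225,966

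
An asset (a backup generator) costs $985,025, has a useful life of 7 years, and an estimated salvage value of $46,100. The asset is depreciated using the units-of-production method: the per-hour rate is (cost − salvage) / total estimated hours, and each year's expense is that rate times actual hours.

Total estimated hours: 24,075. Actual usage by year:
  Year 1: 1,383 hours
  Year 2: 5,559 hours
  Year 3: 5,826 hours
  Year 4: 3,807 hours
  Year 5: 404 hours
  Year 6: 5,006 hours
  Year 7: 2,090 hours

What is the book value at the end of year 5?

Depreciable base = $985,025 − $46,100 = $938,925.
Rate = $938,925 / 24,075 hours = $39 per hour.
Year 1: 1,383 × $39 = $53,937. Book value $931,088.
Year 2: 5,559 × $39 = $216,801. Book value $714,287.
Year 3: 5,826 × $39 = $227,214. Book value $487,073.
Year 4: 3,807 × $39 = $148,473. Book value $338,600.
Year 5: 404 × $39 = $15,756. Book value $322,844.

$322,844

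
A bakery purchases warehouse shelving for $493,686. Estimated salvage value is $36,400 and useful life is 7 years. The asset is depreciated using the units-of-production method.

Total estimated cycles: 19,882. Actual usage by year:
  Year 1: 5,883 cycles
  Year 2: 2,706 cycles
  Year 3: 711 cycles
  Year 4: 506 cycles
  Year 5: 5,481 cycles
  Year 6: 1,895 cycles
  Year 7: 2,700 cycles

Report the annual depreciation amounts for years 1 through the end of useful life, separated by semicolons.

Depreciable base = $493,686 − $36,400 = $457,286.
Rate = $457,286 / 19,882 cycles = $23 per cycle.
Year 1: 5,883 × $23 = $135,309. Book value $358,377.
Year 2: 2,706 × $23 = $62,238. Book value $296,139.
Year 3: 711 × $23 = $16,353. Book value $279,786.
Year 4: 506 × $23 = $11,638. Book value $268,148.
Year 5: 5,481 × $23 = $126,063. Book value $142,085.
Year 6: 1,895 × $23 = $43,585. Book value $98,500.
Year 7: 2,700 × $23 = $62,100. Book value $36,400.

$135,309; $62,238; $16,353; $11,638; $126,063; $43,585; $62,100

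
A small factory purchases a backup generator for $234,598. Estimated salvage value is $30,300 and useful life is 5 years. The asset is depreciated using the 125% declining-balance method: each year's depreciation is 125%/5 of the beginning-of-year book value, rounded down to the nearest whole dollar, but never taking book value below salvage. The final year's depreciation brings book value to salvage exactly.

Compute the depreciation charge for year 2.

$43,987

Depreciable base = $234,598 − $30,300 = $204,298.
Year 1: ⌊$234,598 × 125%/5⌋ = $58,649. Book value $175,949.
Year 2: ⌊$175,949 × 125%/5⌋ = $43,987. Book value $131,962.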